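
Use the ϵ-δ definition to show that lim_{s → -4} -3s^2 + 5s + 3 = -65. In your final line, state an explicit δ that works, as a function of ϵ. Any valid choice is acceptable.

Let ϵ > 0 be given. We want δ > 0 such that 0 < |s + 4| < δ implies |(-3s^2 + 5s + 3) + 65| < ϵ.
(-3s^2 + 5s + 3) + 65 = -3s^2 + 5s + 68 = (s + 4)(-3s + 17).
So |(-3s^2 + 5s + 3) + 65| = |s + 4|·|-3s + 17|.
Assume first that |s + 4| < 1, so |s| < 5. Then |-3s + 17| ≤ 3·5 + 17 = 32.
Hence |(-3s^2 + 5s + 3) + 65| ≤ 32|s + 4| < ϵ provided |s + 4| < ϵ/32.
Choosing δ = min(1, ϵ/32) ensures both conditions, hence |(-3s^2 + 5s + 3) + 65| < ϵ.

δ = min(1, ϵ/32)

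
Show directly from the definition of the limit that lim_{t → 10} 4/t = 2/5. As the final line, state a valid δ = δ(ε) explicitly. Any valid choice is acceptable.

δ = min(5, (25/2)ε)

Suppose ε > 0. We seek δ > 0 such that 0 < |t − 10| < δ implies |4/t − (2/5)| < ε.
|4/t − (2/5)| = 4·|10 − t|/(10·|t|) = 4|t − 10|/(10|t|).
Restrict δ ≤ 5. Then |t − 10| < 5 gives |t| > 5, so 10|t| > 50.
Then |4/t − (2/5)| < 4|t − 10|/50, which is < ε when |t − 10| < (25/2)ε.
Take δ = min(5, (25/2)ε). Then 0 < |t − 10| < δ gives both |t − 10| < 5 and |t − 10| < (25/2)ε, so |4/t − (2/5)| < ε.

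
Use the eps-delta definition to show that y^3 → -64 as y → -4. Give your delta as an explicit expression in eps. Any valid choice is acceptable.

Let eps > 0 be given. We seek delta > 0 with 0 < |y + 4| < delta ⇒ |y^3 + 64| < eps.
Factor: y^3 + 64 = (y + 4)(y^2 - 4y + 16), so |y^3 + 64| = |y + 4|·|y^2 - 4y + 16|.
Restrict delta ≤ 1. Then |y + 4| < 1 gives |y| < 5, so by the triangle inequality |y^2 - 4y + 16| ≤ 5^2 + 4·5 + 16 = 61.
Hence |y^3 + 64| ≤ 61|y + 4|, which is < eps once |y + 4| < eps/61.
Take delta = min(1, eps/61). If 0 < |y + 4| < delta then both bounds hold and |y^3 + 64| ≤ 61|y + 4| < 61·(eps/61) = eps.

delta = min(1, eps/61)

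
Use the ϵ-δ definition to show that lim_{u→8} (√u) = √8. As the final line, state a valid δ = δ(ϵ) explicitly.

δ = min(8, √8·ϵ)

Let ϵ > 0. We want δ > 0 such that 0 < |u − 8| < δ implies |√u − √8| < ϵ.
Multiplying by the conjugate, |√u − √8| = |u − 8|/(√u + √8).
Restrict δ ≤ 8 so that |u − 8| < 8 forces u > 0, and then √u + √8 > √8.
Hence |√u − √8| < |u − 8|/√8, which is < ϵ once |u − 8| < √8·ϵ.
Take δ = min(8, √8·ϵ). If 0 < |u − 8| < δ then u > 0 and |√u − √8| < |u − 8|/√8 < ϵ.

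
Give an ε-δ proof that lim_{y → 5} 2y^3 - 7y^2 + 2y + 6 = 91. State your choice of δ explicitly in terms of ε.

Suppose ε > 0. We want δ > 0 such that 0 < |y − 5| < δ implies |(2y^3 - 7y^2 + 2y + 6) − 91| < ε.
(2y^3 - 7y^2 + 2y + 6) − 91 = 2y^3 - 7y^2 + 2y - 85 = (y − 5)(2y^2 + 3y + 17).
So |(2y^3 - 7y^2 + 2y + 6) − 91| = |y − 5|·|2y^2 + 3y + 17|.
Require δ ≤ 2. Then |y − 5| < 2 gives |y| < 7, and by the triangle inequality |2y^2 + 3y + 17| ≤ 2·7^2 + 3·7 + 17 = 136.
Hence |(2y^3 - 7y^2 + 2y + 6) − 91| ≤ 136|y − 5| < ε provided |y − 5| < ε/136.
Take δ = min(2, ε/136). Then 0 < |y − 5| < δ gives both |y − 5| < 2 and |y − 5| < ε/136, so |(2y^3 - 7y^2 + 2y + 6) − 91| < ε.

δ = min(2, ε/136)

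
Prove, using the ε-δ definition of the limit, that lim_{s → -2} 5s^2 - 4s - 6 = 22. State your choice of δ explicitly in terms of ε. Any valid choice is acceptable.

δ = min(1, ε/29)

Let ε > 0. We want δ > 0 such that 0 < |s + 2| < δ implies |(5s^2 - 4s - 6) − 22| < ε.
(5s^2 - 4s - 6) − 22 = 5s^2 - 4s - 28 = (s + 2)(5s - 14).
So |(5s^2 - 4s - 6) − 22| = |s + 2|·|5s - 14|.
Assume first that |s + 2| < 1, so |s| < 3. Then |5s - 14| ≤ 5·3 + 14 = 29.
Hence |(5s^2 - 4s - 6) − 22| ≤ 29|s + 2| < ε provided |s + 2| < ε/29.
Take δ = min(1, ε/29). Then 0 < |s + 2| < δ gives both |s + 2| < 1 and |s + 2| < ε/29, so |(5s^2 - 4s - 6) − 22| < ε.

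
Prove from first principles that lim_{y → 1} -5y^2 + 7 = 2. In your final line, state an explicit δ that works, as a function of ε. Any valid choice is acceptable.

δ = min(2, ε/20)

Suppose ε > 0. We want δ > 0 such that 0 < |y − 1| < δ implies |(-5y^2 + 7) − 2| < ε.
(-5y^2 + 7) − 2 = -5y^2 + 5 = (y − 1)(-5y - 5).
So |(-5y^2 + 7) − 2| = |y − 1|·|-5y - 5|.
Require δ ≤ 2. Then |y − 1| < 2 gives |y| < 3, and by the triangle inequality |-5y - 5| ≤ 5·3 + 5 = 20.
Hence |(-5y^2 + 7) − 2| ≤ 20|y − 1| < ε provided |y − 1| < ε/20.
Take δ = min(2, ε/20). Then 0 < |y − 1| < δ gives both |y − 1| < 2 and |y − 1| < ε/20, so |(-5y^2 + 7) − 2| < ε.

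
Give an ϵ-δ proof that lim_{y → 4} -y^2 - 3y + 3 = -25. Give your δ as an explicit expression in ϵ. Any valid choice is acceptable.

Let ϵ > 0 be given. We want δ > 0 such that 0 < |y − 4| < δ implies |(-y^2 - 3y + 3) + 25| < ϵ.
(-y^2 - 3y + 3) + 25 = -y^2 - 3y + 28 = (y − 4)(-y - 7).
So |(-y^2 - 3y + 3) + 25| = |y − 4|·|-y - 7|.
Assume first that |y − 4| < 1, so |y| < 5. Then |-y - 7| ≤ 5 + 7 = 12.
Hence |(-y^2 - 3y + 3) + 25| ≤ 12|y − 4| < ϵ provided |y − 4| < ϵ/12.
Take δ = min(1, ϵ/12). Then 0 < |y − 4| < δ gives both |y − 4| < 1 and |y − 4| < ϵ/12, so |(-y^2 - 3y + 3) + 25| < ϵ.

δ = min(1, ϵ/12)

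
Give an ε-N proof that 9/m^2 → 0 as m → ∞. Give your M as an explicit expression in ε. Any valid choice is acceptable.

M = (9/ε)^{1/2}

Let ε > 0. For m ≥ 1, |9/m^2 − 0| = 9/m^2.
9/m^2 < ε ⇔ m^2 > 9/ε ⇔ m > (9/ε)^{1/2}.
Take M = (9/ε)^{1/2}. Then m > M implies 9/m^2 < ε.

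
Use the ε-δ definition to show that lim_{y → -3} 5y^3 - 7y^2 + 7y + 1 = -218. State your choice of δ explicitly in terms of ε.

δ = min(1, ε/241)

Suppose ε > 0. We want δ > 0 such that 0 < |y + 3| < δ implies |(5y^3 - 7y^2 + 7y + 1) + 218| < ε.
(5y^3 - 7y^2 + 7y + 1) + 218 = 5y^3 - 7y^2 + 7y + 219 = (y + 3)(5y^2 - 22y + 73).
So |(5y^3 - 7y^2 + 7y + 1) + 218| = |y + 3|·|5y^2 - 22y + 73|.
Require δ ≤ 1. Then |y + 3| < 1 gives |y| < 4, and by the triangle inequality |5y^2 - 22y + 73| ≤ 5·4^2 + 22·4 + 73 = 241.
Hence |(5y^3 - 7y^2 + 7y + 1) + 218| ≤ 241|y + 3| < ε provided |y + 3| < ε/241.
Take δ = min(1, ε/241). Then 0 < |y + 3| < δ gives both |y + 3| < 1 and |y + 3| < ε/241, so |(5y^3 - 7y^2 + 7y + 1) + 218| < ε.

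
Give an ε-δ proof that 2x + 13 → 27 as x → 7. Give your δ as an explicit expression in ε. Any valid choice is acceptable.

δ = ε/2

Fix ε > 0. We need δ > 0 so that 0 < |x − 7| < δ implies |(2x + 13) − 27| < ε.
Since (2x + 13) − 27 = 2(x − 7), we have |(2x + 13) − 27| = 2|x − 7|.
So 2|x − 7| < ε exactly when |x − 7| < ε/2.
Choosing δ = ε/2 gives |(2x + 13) − 27| = 2|x − 7| < ε whenever |x − 7| < δ.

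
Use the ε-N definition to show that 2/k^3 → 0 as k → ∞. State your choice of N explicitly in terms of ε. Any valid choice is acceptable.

N = (2/ε)^{1/3}

Let ε > 0 be given. For k ≥ 1, |2/k^3 − 0| = 2/k^3.
2/k^3 < ε ⇔ k^3 > 2/ε ⇔ k > (2/ε)^{1/3}.
Take N = (2/ε)^{1/3}. Then k > N implies 2/k^3 < ε.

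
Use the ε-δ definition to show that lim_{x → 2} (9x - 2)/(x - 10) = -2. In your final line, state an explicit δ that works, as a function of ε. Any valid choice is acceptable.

Let ε > 0 be given. We want δ > 0 with 0 < |x − 2| < δ ⇒ |(9x - 2)/(x - 10) + 2| < ε.
Combining over a common denominator, (9x - 2)/(x - 10) + 2 = [(9x - 2)·(-8) − 16·(x - 10)] / [(-8)·(x - 10)] = -88(x − 2) / ((-8)(x - 10)).
So |(9x - 2)/(x - 10) + 2| = 88|x − 2| / (8·|x − 10|).
Require δ ≤ 4, so |x − 10| ≥ |-8| − |x − 2| > 8 − 4 = 4.
Hence |(9x - 2)/(x - 10) + 2| < 88|x − 2|/(8·4) = (11/4)|x − 2|, which is < ε once |x − 2| < (4/11)ε.
Take δ = min(4, (4/11)ε). Then 0 < |x − 2| < δ forces both bounds, so |(9x - 2)/(x - 10) + 2| < ε.

δ = min(4, (4/11)ε)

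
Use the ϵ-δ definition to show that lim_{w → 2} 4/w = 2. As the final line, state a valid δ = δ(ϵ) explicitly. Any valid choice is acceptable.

Suppose ϵ > 0. We seek δ > 0 such that 0 < |w − 2| < δ implies |4/w − 2| < ϵ.
|4/w − 2| = 4·|2 − w|/(2·|w|) = 4|w − 2|/(2|w|).
Restrict δ ≤ 1. Then |w − 2| < 1 gives |w| > 1, so 2|w| > 2.
Then |4/w − 2| < 4|w − 2|/2, which is < ϵ when |w − 2| < (1/2)ϵ.
Take δ = min(1, (1/2)ϵ). Then 0 < |w − 2| < δ gives both |w − 2| < 1 and |w − 2| < (1/2)ϵ, so |4/w − 2| < ϵ.

δ = min(1, (1/2)ϵ)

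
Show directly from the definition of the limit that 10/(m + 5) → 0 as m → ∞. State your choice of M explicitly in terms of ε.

Let ε > 0. For m ≥ 1, |10/(m + 5) − 0| = 10/(m + 5) ≤ 10/m.
We need 10/m < ε, i.e. m > 10/ε.
Take M = 10/ε. If m > M then |10/(m + 5)| ≤ 10/m < ε.

M = 10/ε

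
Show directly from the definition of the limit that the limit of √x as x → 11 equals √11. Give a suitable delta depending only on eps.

Fix eps > 0. We want delta > 0 such that 0 < |x − 11| < delta implies |√x − √11| < eps.
Rationalise: √x − √11 = (x − 11)/(√x + √11), so |√x − √11| = |x − 11|/(√x + √11).
Restrict delta ≤ 11 so that |x − 11| < 11 forces x > 0, and then √x + √11 > √11.
Hence |√x − √11| < |x − 11|/√11, which is < eps once |x − 11| < √11·eps.
Take delta = min(11, √11·eps). If 0 < |x − 11| < delta then x > 0 and |√x − √11| < |x − 11|/√11 < eps.

delta = min(11, √11·eps)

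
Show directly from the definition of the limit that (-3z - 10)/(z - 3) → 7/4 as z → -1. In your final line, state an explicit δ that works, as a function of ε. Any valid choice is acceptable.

Let ε > 0. We want δ > 0 with 0 < |z + 1| < δ ⇒ |(-3z - 10)/(z - 3) − (7/4)| < ε.
Combining over a common denominator, (-3z - 10)/(z - 3) − (7/4) = [(-3z - 10)·(-4) − (-7)·(z - 3)] / [(-4)·(z - 3)] = 19(z + 1) / ((-4)(z - 3)).
So |(-3z - 10)/(z - 3) − (7/4)| = 19|z + 1| / (4·|z − 3|).
Restrict δ ≤ 2. Then |z + 1| < 2 gives |z − 3| = |(z + 1) + (-4)| ≥ 4 − 2 = 2.
Hence |(-3z - 10)/(z - 3) − (7/4)| < 19|z + 1|/(4·2) = (19/8)|z + 1|, which is < ε once |z + 1| < (8/19)ε.
Take δ = min(2, (8/19)ε). Then 0 < |z + 1| < δ forces both bounds, so |(-3z - 10)/(z - 3) − (7/4)| < ε.

δ = min(2, (8/19)ε)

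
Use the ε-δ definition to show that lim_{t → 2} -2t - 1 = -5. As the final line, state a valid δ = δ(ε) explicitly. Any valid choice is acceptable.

δ = ε/2

Suppose ε > 0. We need δ > 0 so that 0 < |t − 2| < δ implies |(-2t - 1) + 5| < ε.
|(-2t - 1) + 5| = |-2t + 4| = 2|t − 2|.
So 2|t − 2| < ε exactly when |t − 2| < ε/2.
Choosing δ = ε/2 gives |(-2t - 1) + 5| = 2|t − 2| < ε whenever |t − 2| < δ.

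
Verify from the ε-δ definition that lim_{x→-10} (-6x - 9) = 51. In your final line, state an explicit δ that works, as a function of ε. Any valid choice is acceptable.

Suppose ε > 0. We need δ > 0 so that 0 < |x + 10| < δ implies |(-6x - 9) − 51| < ε.
|(-6x - 9) − 51| = |-6x - 60| = 6|x + 10|.
So 6|x + 10| < ε exactly when |x + 10| < ε/6.
Choosing δ = ε/6 gives |(-6x - 9) − 51| = 6|x + 10| < ε whenever |x + 10| < δ.

δ = ε/6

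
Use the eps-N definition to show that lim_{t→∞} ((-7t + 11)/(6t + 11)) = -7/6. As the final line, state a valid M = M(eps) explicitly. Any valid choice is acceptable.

M = (143/36)/eps

Let eps > 0. We seek M > 0 such that t > M implies |(-7t + 11)/(6t + 11) + 7/6| < eps.
(-7t + 11)/(6t + 11) + 7/6 = (6(-7t + 11) − (-7)(6t + 11)) / (6(6t + 11)) = 143/(6(6t + 11)).
For t > 0 we have 6t + 11 > 6t, so |(-7t + 11)/(6t + 11) + 7/6| = 143/(6(6t + 11)) < 143/(6·6t) = (143/36)/t.
Thus |(-7t + 11)/(6t + 11) + 7/6| < eps whenever t > (143/36)/eps.
Take M = (143/36)/eps. If t > M then |(-7t + 11)/(6t + 11) + 7/6| < (143/36)/t < eps.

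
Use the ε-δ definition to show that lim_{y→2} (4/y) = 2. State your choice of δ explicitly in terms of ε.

δ = min(1, (1/2)ε)

Let ε > 0. We seek δ > 0 such that 0 < |y − 2| < δ implies |4/y − 2| < ε.
|4/y − 2| = 4·|2 − y|/(2·|y|) = 4|y − 2|/(2|y|).
Require δ ≤ 1 so that |y| > 2 − 1 = 1, hence 2|y| > 2.
Then |4/y − 2| < 4|y − 2|/2, which is < ε when |y − 2| < (1/2)ε.
Take δ = min(1, (1/2)ε). Then 0 < |y − 2| < δ gives both |y − 2| < 1 and |y − 2| < (1/2)ε, so |4/y − 2| < ε.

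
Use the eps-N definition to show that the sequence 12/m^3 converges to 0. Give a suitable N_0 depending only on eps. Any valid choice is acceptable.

Suppose eps > 0. For m ≥ 1, |12/m^3 − 0| = 12/m^3.
12/m^3 < eps ⇔ m^3 > 12/eps ⇔ m > (12/eps)^{1/3}.
Take N_0 = (12/eps)^{1/3}. Then m > N_0 implies 12/m^3 < eps.

N_0 = (12/eps)^{1/3}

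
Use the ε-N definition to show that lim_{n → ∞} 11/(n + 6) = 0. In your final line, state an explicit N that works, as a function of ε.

N = 11/ε

Let ε > 0. For n ≥ 1, |11/(n + 6) − 0| = 11/(n + 6) ≤ 11/n.
We need 11/n < ε, i.e. n > 11/ε.
Take N = 11/ε. If n > N then |11/(n + 6)| ≤ 11/n < ε.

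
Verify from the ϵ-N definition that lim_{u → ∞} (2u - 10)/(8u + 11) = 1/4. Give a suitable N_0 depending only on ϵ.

N_0 = (51/32)/ϵ

Fix ϵ > 0. We seek N_0 > 0 such that u > N_0 implies |(2u - 10)/(8u + 11) − (1/4)| < ϵ.
(2u - 10)/(8u + 11) − (1/4) = (8(2u - 10) − 2(8u + 11)) / (8(8u + 11)) = -102/(8(8u + 11)).
For u > 0 we have 8u + 11 > 8u, so |(2u - 10)/(8u + 11) − (1/4)| = 102/(8(8u + 11)) < 102/(8·8u) = (51/32)/u.
Thus |(2u - 10)/(8u + 11) − (1/4)| < ϵ whenever u > (51/32)/ϵ.
Take N_0 = (51/32)/ϵ. If u > N_0 then |(2u - 10)/(8u + 11) − (1/4)| < (51/32)/u < ϵ.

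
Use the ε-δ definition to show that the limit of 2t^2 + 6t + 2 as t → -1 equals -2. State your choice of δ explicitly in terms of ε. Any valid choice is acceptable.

δ = min(1, ε/8)

Let ε > 0. We want δ > 0 such that 0 < |t + 1| < δ implies |(2t^2 + 6t + 2) + 2| < ε.
(2t^2 + 6t + 2) + 2 = 2t^2 + 6t + 4 = (t + 1)(2t + 4).
So |(2t^2 + 6t + 2) + 2| = |t + 1|·|2t + 4|.
Require δ ≤ 1. Then |t + 1| < 1 gives |t| < 2, and by the triangle inequality |2t + 4| ≤ 2·2 + 4 = 8.
Hence |(2t^2 + 6t + 2) + 2| ≤ 8|t + 1| < ε provided |t + 1| < ε/8.
Choosing δ = min(1, ε/8) ensures both conditions, hence |(2t^2 + 6t + 2) + 2| < ε.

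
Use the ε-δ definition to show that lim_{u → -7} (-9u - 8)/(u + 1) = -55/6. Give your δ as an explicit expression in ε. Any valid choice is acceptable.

Let ε > 0 be given. We want δ > 0 with 0 < |u + 7| < δ ⇒ |(-9u - 8)/(u + 1) + 55/6| < ε.
Combining over a common denominator, (-9u - 8)/(u + 1) + 55/6 = [(-9u - 8)·(-6) − 55·(u + 1)] / [(-6)·(u + 1)] = -1(u + 7) / ((-6)(u + 1)).
So |(-9u - 8)/(u + 1) + 55/6| = |u + 7| / (6·|u + 1|).
Require δ ≤ 3, so |u + 1| ≥ |-6| − |u + 7| > 6 − 3 = 3.
Hence |(-9u - 8)/(u + 1) + 55/6| < |u + 7|/(6·3) = (1/18)|u + 7|, which is < ε once |u + 7| < 18ε.
Take δ = min(3, 18ε). Then 0 < |u + 7| < δ forces both bounds, so |(-9u - 8)/(u + 1) + 55/6| < ε.

δ = min(3, 18ε)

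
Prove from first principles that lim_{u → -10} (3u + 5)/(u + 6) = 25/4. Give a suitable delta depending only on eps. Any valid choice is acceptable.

Let eps > 0. We want delta > 0 with 0 < |u + 10| < delta ⇒ |(3u + 5)/(u + 6) − (25/4)| < eps.
Combining over a common denominator, (3u + 5)/(u + 6) − (25/4) = [(3u + 5)·(-4) − (-25)·(u + 6)] / [(-4)·(u + 6)] = 13(u + 10) / ((-4)(u + 6)).
So |(3u + 5)/(u + 6) − (25/4)| = 13|u + 10| / (4·|u + 6|).
Require delta ≤ 2, so |u + 6| ≥ |-4| − |u + 10| > 4 − 2 = 2.
Hence |(3u + 5)/(u + 6) − (25/4)| < 13|u + 10|/(4·2) = (13/8)|u + 10|, which is < eps once |u + 10| < (8/13)eps.
Take delta = min(2, (8/13)eps). Then 0 < |u + 10| < delta forces both bounds, so |(3u + 5)/(u + 6) − (25/4)| < eps.

delta = min(2, (8/13)eps)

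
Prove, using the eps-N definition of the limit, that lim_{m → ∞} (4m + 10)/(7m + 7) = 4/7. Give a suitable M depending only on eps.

Let eps > 0. For m ≥ 1, |(4m + 10)/(7m + 7) − (4/7)| = |42|/(7(7m + 7)) = 42/(7(7m + 7)).
Since 7m + 7 ≥ 7m for m ≥ 1, this is ≤ 42/(7·7m) = (6/7)/m.
So |(4m + 10)/(7m + 7) − (4/7)| < eps whenever m > (6/7)/eps.
Take M = (6/7)/eps. If m > M then |(4m + 10)/(7m + 7) − (4/7)| ≤ (6/7)/m < eps.

M = (6/7)/eps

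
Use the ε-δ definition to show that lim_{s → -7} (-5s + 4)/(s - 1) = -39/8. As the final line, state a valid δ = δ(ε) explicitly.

Let ε > 0. We want δ > 0 with 0 < |s + 7| < δ ⇒ |(-5s + 4)/(s - 1) + 39/8| < ε.
Combining over a common denominator, (-5s + 4)/(s - 1) + 39/8 = [(-5s + 4)·(-8) − 39·(s - 1)] / [(-8)·(s - 1)] = 1(s + 7) / ((-8)(s - 1)).
So |(-5s + 4)/(s - 1) + 39/8| = |s + 7| / (8·|s − 1|).
Restrict δ ≤ 4. Then |s + 7| < 4 gives |s − 1| = |(s + 7) + (-8)| ≥ 8 − 4 = 4.
Hence |(-5s + 4)/(s - 1) + 39/8| < |s + 7|/(8·4) = (1/32)|s + 7|, which is < ε once |s + 7| < 32ε.
Take δ = min(4, 32ε). Then 0 < |s + 7| < δ forces both bounds, so |(-5s + 4)/(s - 1) + 39/8| < ε.

δ = min(4, 32ε)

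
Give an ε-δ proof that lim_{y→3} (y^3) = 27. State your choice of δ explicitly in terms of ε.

Fix ε > 0. We seek δ > 0 with 0 < |y − 3| < δ ⇒ |y^3 − 27| < ε.
Factor: y^3 − 27 = (y − 3)(y^2 + 3y + 9), so |y^3 − 27| = |y − 3|·|y^2 + 3y + 9|.
Impose δ ≤ 2 so that |y| < 5; then |y^2 + 3y + 9| ≤ 49.
Hence |y^3 − 27| ≤ 49|y − 3|, which is < ε once |y − 3| < ε/49.
Take δ = min(2, ε/49). If 0 < |y − 3| < δ then both bounds hold and |y^3 − 27| ≤ 49|y − 3| < 49·(ε/49) = ε.

δ = min(2, ε/49)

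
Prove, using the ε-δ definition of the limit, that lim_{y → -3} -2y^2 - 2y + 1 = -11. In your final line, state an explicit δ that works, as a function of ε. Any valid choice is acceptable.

Fix ε > 0. We want δ > 0 such that 0 < |y + 3| < δ implies |(-2y^2 - 2y + 1) + 11| < ε.
(-2y^2 - 2y + 1) + 11 = -2y^2 - 2y + 12 = (y + 3)(-2y + 4).
So |(-2y^2 - 2y + 1) + 11| = |y + 3|·|-2y + 4|.
Assume first that |y + 3| < 1, so |y| < 4. Then |-2y + 4| ≤ 2·4 + 4 = 12.
Hence |(-2y^2 - 2y + 1) + 11| ≤ 12|y + 3| < ε provided |y + 3| < ε/12.
Take δ = min(1, ε/12). Then 0 < |y + 3| < δ gives both |y + 3| < 1 and |y + 3| < ε/12, so |(-2y^2 - 2y + 1) + 11| < ε.

δ = min(1, ε/12)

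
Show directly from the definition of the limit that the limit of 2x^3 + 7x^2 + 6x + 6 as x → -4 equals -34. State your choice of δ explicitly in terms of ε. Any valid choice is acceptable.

δ = min(1, ε/65)

Suppose ε > 0. We want δ > 0 such that 0 < |x + 4| < δ implies |(2x^3 + 7x^2 + 6x + 6) + 34| < ε.
(2x^3 + 7x^2 + 6x + 6) + 34 = 2x^3 + 7x^2 + 6x + 40 = (x + 4)(2x^2 - x + 10).
So |(2x^3 + 7x^2 + 6x + 6) + 34| = |x + 4|·|2x^2 - x + 10|.
Assume first that |x + 4| < 1, so |x| < 5. Then |2x^2 - x + 10| ≤ 2·5^2 + 5 + 10 = 65.
Hence |(2x^3 + 7x^2 + 6x + 6) + 34| ≤ 65|x + 4| < ε provided |x + 4| < ε/65.
Take δ = min(1, ε/65). Then 0 < |x + 4| < δ gives both |x + 4| < 1 and |x + 4| < ε/65, so |(2x^3 + 7x^2 + 6x + 6) + 34| < ε.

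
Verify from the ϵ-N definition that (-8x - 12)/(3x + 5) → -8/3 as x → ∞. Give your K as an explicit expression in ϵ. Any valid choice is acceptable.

Let ϵ > 0. We seek K > 0 such that x > K implies |(-8x - 12)/(3x + 5) + 8/3| < ϵ.
(-8x - 12)/(3x + 5) + 8/3 = (3(-8x - 12) − (-8)(3x + 5)) / (3(3x + 5)) = 4/(3(3x + 5)).
For x > 0 we have 3x + 5 > 3x, so |(-8x - 12)/(3x + 5) + 8/3| = 4/(3(3x + 5)) < 4/(3·3x) = (4/9)/x.
Thus |(-8x - 12)/(3x + 5) + 8/3| < ϵ whenever x > (4/9)/ϵ.
Take K = (4/9)/ϵ. If x > K then |(-8x - 12)/(3x + 5) + 8/3| < (4/9)/x < ϵ.

K = (4/9)/ϵ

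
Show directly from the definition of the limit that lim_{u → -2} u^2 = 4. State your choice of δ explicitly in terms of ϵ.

δ = min(1, ϵ/5)

Let ϵ > 0 be given. We seek δ > 0 with 0 < |u + 2| < δ ⇒ |u^2 − 4| < ϵ.
Factor: u^2 − 4 = (u + 2)(u - 2), so |u^2 − 4| = |u + 2|·|u - 2|.
Restrict δ ≤ 1. Then |u + 2| < 1 gives |u| < 3, so by the triangle inequality |u - 2| ≤ 3 + 2 = 5.
Hence |u^2 − 4| ≤ 5|u + 2|, which is < ϵ once |u + 2| < ϵ/5.
Take δ = min(1, ϵ/5). If 0 < |u + 2| < δ then both bounds hold and |u^2 − 4| ≤ 5|u + 2| < 5·(ϵ/5) = ϵ.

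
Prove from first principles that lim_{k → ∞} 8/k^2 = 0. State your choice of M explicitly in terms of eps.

Suppose eps > 0. For k ≥ 1, |8/k^2 − 0| = 8/k^2.
8/k^2 < eps ⇔ k^2 > 8/eps ⇔ k > (8/eps)^{1/2}.
Take M = (8/eps)^{1/2}. Then k > M implies 8/k^2 < eps.

M = (8/eps)^{1/2}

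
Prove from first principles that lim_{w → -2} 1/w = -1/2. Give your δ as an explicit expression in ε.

Let ε > 0. We seek δ > 0 such that 0 < |w + 2| < δ implies |1/w + 1/2| < ε.
|1/w + 1/2| = |-2 − w|/(2·|w|) = |w + 2|/(2|w|).
Require δ ≤ 1 so that |w| > 2 − 1 = 1, hence 2|w| > 2.
Then |1/w + 1/2| < |w + 2|/2, which is < ε when |w + 2| < 2ε.
Take δ = min(1, 2ε). Then 0 < |w + 2| < δ gives both |w + 2| < 1 and |w + 2| < 2ε, so |1/w + 1/2| < ε.

δ = min(1, 2ε)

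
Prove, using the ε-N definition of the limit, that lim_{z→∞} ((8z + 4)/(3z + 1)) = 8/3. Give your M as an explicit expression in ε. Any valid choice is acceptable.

Let ε > 0. We seek M > 0 such that z > M implies |(8z + 4)/(3z + 1) − (8/3)| < ε.
(8z + 4)/(3z + 1) − (8/3) = (3(8z + 4) − 8(3z + 1)) / (3(3z + 1)) = 4/(3(3z + 1)).
For z > 0 we have 3z + 1 > 3z, so |(8z + 4)/(3z + 1) − (8/3)| = 4/(3(3z + 1)) < 4/(3·3z) = (4/9)/z.
Thus |(8z + 4)/(3z + 1) − (8/3)| < ε whenever z > (4/9)/ε.
Take M = (4/9)/ε. If z > M then |(8z + 4)/(3z + 1) − (8/3)| < (4/9)/z < ε.

M = (4/9)/ε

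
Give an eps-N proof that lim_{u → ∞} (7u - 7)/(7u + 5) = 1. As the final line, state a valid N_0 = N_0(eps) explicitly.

Let eps > 0. We seek N_0 > 0 such that u > N_0 implies |(7u - 7)/(7u + 5) − 1| < eps.
(7u - 7)/(7u + 5) − 1 = (7(7u - 7) − 7(7u + 5)) / (7(7u + 5)) = -84/(7(7u + 5)).
For u > 0 we have 7u + 5 > 7u, so |(7u - 7)/(7u + 5) − 1| = 84/(7(7u + 5)) < 84/(7·7u) = (12/7)/u.
Thus |(7u - 7)/(7u + 5) − 1| < eps whenever u > (12/7)/eps.
Take N_0 = (12/7)/eps. If u > N_0 then |(7u - 7)/(7u + 5) − 1| < (12/7)/u < eps.

N_0 = (12/7)/eps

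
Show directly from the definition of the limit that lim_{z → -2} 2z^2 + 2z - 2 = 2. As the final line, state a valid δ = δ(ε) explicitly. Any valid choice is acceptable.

δ = min(2, ε/10)

Suppose ε > 0. We want δ > 0 such that 0 < |z + 2| < δ implies |(2z^2 + 2z - 2) − 2| < ε.
(2z^2 + 2z - 2) − 2 = 2z^2 + 2z - 4 = (z + 2)(2z - 2).
So |(2z^2 + 2z - 2) − 2| = |z + 2|·|2z - 2|.
Require δ ≤ 2. Then |z + 2| < 2 gives |z| < 4, and by the triangle inequality |2z - 2| ≤ 2·4 + 2 = 10.
Hence |(2z^2 + 2z - 2) − 2| ≤ 10|z + 2| < ε provided |z + 2| < ε/10.
Choosing δ = min(2, ε/10) ensures both conditions, hence |(2z^2 + 2z - 2) − 2| < ε.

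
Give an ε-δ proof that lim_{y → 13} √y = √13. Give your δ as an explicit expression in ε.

Fix ε > 0. We want δ > 0 such that 0 < |y − 13| < δ implies |√y − √13| < ε.
Rationalise: √y − √13 = (y − 13)/(√y + √13), so |√y − √13| = |y − 13|/(√y + √13).
Restrict δ ≤ 13 so that |y − 13| < 13 forces y > 0, and then √y + √13 > √13.
Hence |√y − √13| < |y − 13|/√13, which is < ε once |y − 13| < √13·ε.
Take δ = min(13, √13·ε). If 0 < |y − 13| < δ then y > 0 and |√y − √13| < |y − 13|/√13 < ε.

δ = min(13, √13·ε)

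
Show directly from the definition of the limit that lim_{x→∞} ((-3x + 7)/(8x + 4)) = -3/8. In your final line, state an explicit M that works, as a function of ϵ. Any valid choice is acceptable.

Let ϵ > 0 be given. We seek M > 0 such that x > M implies |(-3x + 7)/(8x + 4) + 3/8| < ϵ.
(-3x + 7)/(8x + 4) + 3/8 = (8(-3x + 7) − (-3)(8x + 4)) / (8(8x + 4)) = 68/(8(8x + 4)).
For x > 0 we have 8x + 4 > 8x, so |(-3x + 7)/(8x + 4) + 3/8| = 68/(8(8x + 4)) < 68/(8·8x) = (17/16)/x.
Thus |(-3x + 7)/(8x + 4) + 3/8| < ϵ whenever x > (17/16)/ϵ.
Take M = (17/16)/ϵ. If x > M then |(-3x + 7)/(8x + 4) + 3/8| < (17/16)/x < ϵ.

M = (17/16)/ϵ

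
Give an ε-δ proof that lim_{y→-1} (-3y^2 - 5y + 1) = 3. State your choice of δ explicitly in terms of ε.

δ = min(2, ε/11)

Let ε > 0. We want δ > 0 such that 0 < |y + 1| < δ implies |(-3y^2 - 5y + 1) − 3| < ε.
(-3y^2 - 5y + 1) − 3 = -3y^2 - 5y - 2 = (y + 1)(-3y - 2).
So |(-3y^2 - 5y + 1) − 3| = |y + 1|·|-3y - 2|.
Require δ ≤ 2. Then |y + 1| < 2 gives |y| < 3, and by the triangle inequality |-3y - 2| ≤ 3·3 + 2 = 11.
Hence |(-3y^2 - 5y + 1) − 3| ≤ 11|y + 1| < ε provided |y + 1| < ε/11.
Choosing δ = min(2, ε/11) ensures both conditions, hence |(-3y^2 - 5y + 1) − 3| < ε.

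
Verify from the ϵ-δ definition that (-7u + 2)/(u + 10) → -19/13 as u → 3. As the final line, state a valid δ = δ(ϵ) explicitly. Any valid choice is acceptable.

Fix ϵ > 0. We want δ > 0 with 0 < |u − 3| < δ ⇒ |(-7u + 2)/(u + 10) + 19/13| < ϵ.
Combining over a common denominator, (-7u + 2)/(u + 10) + 19/13 = [(-7u + 2)·13 − (-19)·(u + 10)] / [13·(u + 10)] = -72(u − 3) / (13(u + 10)).
So |(-7u + 2)/(u + 10) + 19/13| = 72|u − 3| / (13·|u + 10|).
Require δ ≤ 13/2, so |u + 10| ≥ |13| − |u − 3| > 13 − 13/2 = 13/2.
Hence |(-7u + 2)/(u + 10) + 19/13| < 72|u − 3|/(13·(13/2)) = (144/169)|u − 3|, which is < ϵ once |u − 3| < (169/144)ϵ.
Take δ = min(13/2, (169/144)ϵ). Then 0 < |u − 3| < δ forces both bounds, so |(-7u + 2)/(u + 10) + 19/13| < ϵ.

δ = min(13/2, (169/144)ϵ)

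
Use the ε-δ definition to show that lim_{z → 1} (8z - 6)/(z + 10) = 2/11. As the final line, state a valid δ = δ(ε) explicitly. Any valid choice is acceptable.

Suppose ε > 0. We want δ > 0 with 0 < |z − 1| < δ ⇒ |(8z - 6)/(z + 10) − (2/11)| < ε.
Combining over a common denominator, (8z - 6)/(z + 10) − (2/11) = [(8z - 6)·11 − 2·(z + 10)] / [11·(z + 10)] = 86(z − 1) / (11(z + 10)).
So |(8z - 6)/(z + 10) − (2/11)| = 86|z − 1| / (11·|z + 10|).
Restrict δ ≤ 11/2. Then |z − 1| < 11/2 gives |z + 10| = |(z − 1) + 11| ≥ 11 − 11/2 = 11/2.
Hence |(8z - 6)/(z + 10) − (2/11)| < 86|z − 1|/(11·(11/2)) = (172/121)|z − 1|, which is < ε once |z − 1| < (121/172)ε.
Take δ = min(11/2, (121/172)ε). Then 0 < |z − 1| < δ forces both bounds, so |(8z - 6)/(z + 10) − (2/11)| < ε.

δ = min(11/2, (121/172)ε)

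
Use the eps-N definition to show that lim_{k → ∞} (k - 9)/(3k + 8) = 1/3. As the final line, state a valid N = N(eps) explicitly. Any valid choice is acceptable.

Let eps > 0. For k ≥ 1, |(k - 9)/(3k + 8) − (1/3)| = |-35|/(3(3k + 8)) = 35/(3(3k + 8)).
Since 3k + 8 ≥ 3k for k ≥ 1, this is ≤ 35/(3·3k) = (35/9)/k.
So |(k - 9)/(3k + 8) − (1/3)| < eps whenever k > (35/9)/eps.
Take N = (35/9)/eps. If k > N then |(k - 9)/(3k + 8) − (1/3)| ≤ (35/9)/k < eps.

N = (35/9)/eps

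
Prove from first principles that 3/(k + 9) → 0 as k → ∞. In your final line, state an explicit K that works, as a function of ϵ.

K = 3/ϵ

Suppose ϵ > 0. For k ≥ 1, |3/(k + 9) − 0| = 3/(k + 9) ≤ 3/k.
We need 3/k < ϵ, i.e. k > 3/ϵ.
Take K = 3/ϵ. If k > K then |3/(k + 9)| ≤ 3/k < ϵ.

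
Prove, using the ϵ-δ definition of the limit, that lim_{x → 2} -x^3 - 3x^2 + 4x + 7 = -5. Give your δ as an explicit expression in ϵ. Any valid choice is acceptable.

Let ϵ > 0 be given. We want δ > 0 such that 0 < |x − 2| < δ implies |(-x^3 - 3x^2 + 4x + 7) + 5| < ϵ.
(-x^3 - 3x^2 + 4x + 7) + 5 = -x^3 - 3x^2 + 4x + 12 = (x − 2)(-x^2 - 5x - 6).
So |(-x^3 - 3x^2 + 4x + 7) + 5| = |x − 2|·|-x^2 - 5x - 6|.
Assume first that |x − 2| < 2, so |x| < 4. Then |-x^2 - 5x - 6| ≤ 4^2 + 5·4 + 6 = 42.
Hence |(-x^3 - 3x^2 + 4x + 7) + 5| ≤ 42|x − 2| < ϵ provided |x − 2| < ϵ/42.
Take δ = min(2, ϵ/42). Then 0 < |x − 2| < δ gives both |x − 2| < 2 and |x − 2| < ϵ/42, so |(-x^3 - 3x^2 + 4x + 7) + 5| < ϵ.

δ = min(2, ϵ/42)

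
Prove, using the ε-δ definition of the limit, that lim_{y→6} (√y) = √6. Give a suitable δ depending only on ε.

δ = min(6, √6·ε)

Suppose ε > 0. We want δ > 0 such that 0 < |y − 6| < δ implies |√y − √6| < ε.
Rationalise: √y − √6 = (y − 6)/(√y + √6), so |√y − √6| = |y − 6|/(√y + √6).
Restrict δ ≤ 6 so that |y − 6| < 6 forces y > 0, and then √y + √6 > √6.
Hence |√y − √6| < |y − 6|/√6, which is < ε once |y − 6| < √6·ε.
Take δ = min(6, √6·ε). If 0 < |y − 6| < δ then y > 0 and |√y − √6| < |y − 6|/√6 < ε.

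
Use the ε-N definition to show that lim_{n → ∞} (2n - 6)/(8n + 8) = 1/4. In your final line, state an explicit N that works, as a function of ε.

N = 1/ε

Suppose ε > 0. For n ≥ 1, |(2n - 6)/(8n + 8) − (1/4)| = |-64|/(8(8n + 8)) = 64/(8(8n + 8)).
Since 8n + 8 ≥ 8n for n ≥ 1, this is ≤ 64/(8·8n) = 1/n.
So |(2n - 6)/(8n + 8) − (1/4)| < ε whenever n > 1/ε.
Take N = 1/ε. If n > N then |(2n - 6)/(8n + 8) − (1/4)| ≤ 1/n < ε.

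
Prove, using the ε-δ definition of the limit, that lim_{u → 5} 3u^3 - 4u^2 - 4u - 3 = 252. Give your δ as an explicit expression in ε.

δ = min(1, ε/225)

Let ε > 0 be given. We want δ > 0 such that 0 < |u − 5| < δ implies |(3u^3 - 4u^2 - 4u - 3) − 252| < ε.
(3u^3 - 4u^2 - 4u - 3) − 252 = 3u^3 - 4u^2 - 4u - 255 = (u − 5)(3u^2 + 11u + 51).
So |(3u^3 - 4u^2 - 4u - 3) − 252| = |u − 5|·|3u^2 + 11u + 51|.
Require δ ≤ 1. Then |u − 5| < 1 gives |u| < 6, and by the triangle inequality |3u^2 + 11u + 51| ≤ 3·6^2 + 11·6 + 51 = 225.
Hence |(3u^3 - 4u^2 - 4u - 3) − 252| ≤ 225|u − 5| < ε provided |u − 5| < ε/225.
Choosing δ = min(1, ε/225) ensures both conditions, hence |(3u^3 - 4u^2 - 4u - 3) − 252| < ε.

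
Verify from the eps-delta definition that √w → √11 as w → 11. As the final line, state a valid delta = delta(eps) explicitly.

delta = min(11, √11·eps)

Fix eps > 0. We want delta > 0 such that 0 < |w − 11| < delta implies |√w − √11| < eps.
Multiplying by the conjugate, |√w − √11| = |w − 11|/(√w + √11).
Restrict delta ≤ 11 so that |w − 11| < 11 forces w > 0, and then √w + √11 > √11.
Hence |√w − √11| < |w − 11|/√11, which is < eps once |w − 11| < √11·eps.
Take delta = min(11, √11·eps). If 0 < |w − 11| < delta then w > 0 and |√w − √11| < |w − 11|/√11 < eps.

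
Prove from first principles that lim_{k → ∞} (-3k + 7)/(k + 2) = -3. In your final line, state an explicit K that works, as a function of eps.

K = 13/eps

Suppose eps > 0. For k ≥ 1, |(-3k + 7)/(k + 2) + 3| = |13|/((k + 2)) = 13/((k + 2)).
Since k + 2 ≥ k for k ≥ 1, this is ≤ 13/(k) = 13/k.
So |(-3k + 7)/(k + 2) + 3| < eps whenever k > 13/eps.
Take K = 13/eps. If k > K then |(-3k + 7)/(k + 2) + 3| ≤ 13/k < eps.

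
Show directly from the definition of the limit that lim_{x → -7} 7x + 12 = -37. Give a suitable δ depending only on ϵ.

Let ϵ > 0. We need δ > 0 so that 0 < |x + 7| < δ implies |(7x + 12) + 37| < ϵ.
Since (7x + 12) + 37 = 7(x + 7), we have |(7x + 12) + 37| = 7|x + 7|.
So 7|x + 7| < ϵ exactly when |x + 7| < ϵ/7.
Choosing δ = ϵ/7 gives |(7x + 12) + 37| = 7|x + 7| < ϵ whenever |x + 7| < δ.

δ = ϵ/7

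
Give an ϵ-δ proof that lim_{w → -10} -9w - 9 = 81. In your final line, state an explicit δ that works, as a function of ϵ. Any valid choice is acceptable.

Let ϵ > 0 be given. We need δ > 0 so that 0 < |w + 10| < δ implies |(-9w - 9) − 81| < ϵ.
|(-9w - 9) − 81| = |-9w - 90| = 9|w + 10|.
So 9|w + 10| < ϵ exactly when |w + 10| < ϵ/9.
Take δ = ϵ/9. If 0 < |w + 10| < δ then |(-9w - 9) − 81| = 9|w + 10| < 9·(ϵ/9) = ϵ.

δ = ϵ/9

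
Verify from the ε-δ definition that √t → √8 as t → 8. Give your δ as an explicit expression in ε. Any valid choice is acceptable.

δ = min(8, √8·ε)

Let ε > 0 be given. We want δ > 0 such that 0 < |t − 8| < δ implies |√t − √8| < ε.
Rationalise: √t − √8 = (t − 8)/(√t + √8), so |√t − √8| = |t − 8|/(√t + √8).
Restrict δ ≤ 8 so that |t − 8| < 8 forces t > 0, and then √t + √8 > √8.
Hence |√t − √8| < |t − 8|/√8, which is < ε once |t − 8| < √8·ε.
Take δ = min(8, √8·ε). If 0 < |t − 8| < δ then t > 0 and |√t − √8| < |t − 8|/√8 < ε.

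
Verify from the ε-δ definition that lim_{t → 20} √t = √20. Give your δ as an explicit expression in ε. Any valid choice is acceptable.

Suppose ε > 0. We want δ > 0 such that 0 < |t − 20| < δ implies |√t − √20| < ε.
Rationalise: √t − √20 = (t − 20)/(√t + √20), so |√t − √20| = |t − 20|/(√t + √20).
Restrict δ ≤ 20 so that |t − 20| < 20 forces t > 0, and then √t + √20 > √20.
Hence |√t − √20| < |t − 20|/√20, which is < ε once |t − 20| < √20·ε.
Take δ = min(20, √20·ε). If 0 < |t − 20| < δ then t > 0 and |√t − √20| < |t − 20|/√20 < ε.

δ = min(20, √20·ε)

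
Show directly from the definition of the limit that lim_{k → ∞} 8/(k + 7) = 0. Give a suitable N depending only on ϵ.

Let ϵ > 0 be given. For k ≥ 1, |8/(k + 7) − 0| = 8/(k + 7) ≤ 8/k.
We need 8/k < ϵ, i.e. k > 8/ϵ.
Take N = 8/ϵ. If k > N then |8/(k + 7)| ≤ 8/k < ϵ.

N = 8/ϵ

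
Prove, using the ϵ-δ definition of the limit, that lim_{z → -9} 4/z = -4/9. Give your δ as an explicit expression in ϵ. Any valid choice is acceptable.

Suppose ϵ > 0. We seek δ > 0 such that 0 < |z + 9| < δ implies |4/z + 4/9| < ϵ.
|4/z + 4/9| = 4·|-9 − z|/(9·|z|) = 4|z + 9|/(9|z|).
Require δ ≤ 9/2 so that |z| > 9 − 9/2 = 9/2, hence 9|z| > 81/2.
Then |4/z + 4/9| < 4|z + 9|/(81/2), which is < ϵ when |z + 9| < (81/8)ϵ.
Take δ = min(9/2, (81/8)ϵ). Then 0 < |z + 9| < δ gives both |z + 9| < 9/2 and |z + 9| < (81/8)ϵ, so |4/z + 4/9| < ϵ.

δ = min(9/2, (81/8)ϵ)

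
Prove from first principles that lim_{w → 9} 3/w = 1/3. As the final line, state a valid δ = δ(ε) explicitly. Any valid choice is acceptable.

Let ε > 0 be given. We seek δ > 0 such that 0 < |w − 9| < δ implies |3/w − (1/3)| < ε.
|3/w − (1/3)| = 3·|9 − w|/(9·|w|) = 3|w − 9|/(9|w|).
Restrict δ ≤ 9/2. Then |w − 9| < 9/2 gives |w| > 9/2, so 9|w| > 81/2.
Then |3/w − (1/3)| < 3|w − 9|/(81/2), which is < ε when |w − 9| < (27/2)ε.
Take δ = min(9/2, (27/2)ε). Then 0 < |w − 9| < δ gives both |w − 9| < 9/2 and |w − 9| < (27/2)ε, so |3/w − (1/3)| < ε.

δ = min(9/2, (27/2)ε)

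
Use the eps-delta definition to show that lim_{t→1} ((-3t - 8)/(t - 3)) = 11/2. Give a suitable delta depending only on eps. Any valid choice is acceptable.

delta = min(1, (2/17)eps)

Let eps > 0. We want delta > 0 with 0 < |t − 1| < delta ⇒ |(-3t - 8)/(t - 3) − (11/2)| < eps.
Combining over a common denominator, (-3t - 8)/(t - 3) − (11/2) = [(-3t - 8)·(-2) − (-11)·(t - 3)] / [(-2)·(t - 3)] = 17(t − 1) / ((-2)(t - 3)).
So |(-3t - 8)/(t - 3) − (11/2)| = 17|t − 1| / (2·|t − 3|).
Require delta ≤ 1, so |t − 3| ≥ |-2| − |t − 1| > 2 − 1 = 1.
Hence |(-3t - 8)/(t - 3) − (11/2)| < 17|t − 1|/(2·1) = (17/2)|t − 1|, which is < eps once |t − 1| < (2/17)eps.
Take delta = min(1, (2/17)eps). Then 0 < |t − 1| < delta forces both bounds, so |(-3t - 8)/(t - 3) − (11/2)| < eps.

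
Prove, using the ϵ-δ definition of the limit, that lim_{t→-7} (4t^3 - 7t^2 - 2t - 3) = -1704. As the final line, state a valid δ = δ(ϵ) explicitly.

Suppose ϵ > 0. We want δ > 0 such that 0 < |t + 7| < δ implies |(4t^3 - 7t^2 - 2t - 3) + 1704| < ϵ.
(4t^3 - 7t^2 - 2t - 3) + 1704 = 4t^3 - 7t^2 - 2t + 1701 = (t + 7)(4t^2 - 35t + 243).
So |(4t^3 - 7t^2 - 2t - 3) + 1704| = |t + 7|·|4t^2 - 35t + 243|.
Assume first that |t + 7| < 1, so |t| < 8. Then |4t^2 - 35t + 243| ≤ 4·8^2 + 35·8 + 243 = 779.
Hence |(4t^3 - 7t^2 - 2t - 3) + 1704| ≤ 779|t + 7| < ϵ provided |t + 7| < ϵ/779.
Choosing δ = min(1, ϵ/779) ensures both conditions, hence |(4t^3 - 7t^2 - 2t - 3) + 1704| < ϵ.

δ = min(1, ϵ/779)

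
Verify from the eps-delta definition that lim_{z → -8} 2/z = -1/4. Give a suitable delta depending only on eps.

Let eps > 0 be given. We seek delta > 0 such that 0 < |z + 8| < delta implies |2/z + 1/4| < eps.
|2/z + 1/4| = 2·|-8 − z|/(8·|z|) = 2|z + 8|/(8|z|).
Restrict delta ≤ 4. Then |z + 8| < 4 gives |z| > 4, so 8|z| > 32.
Then |2/z + 1/4| < 2|z + 8|/32, which is < eps when |z + 8| < 16eps.
Take delta = min(4, 16eps). Then 0 < |z + 8| < delta gives both |z + 8| < 4 and |z + 8| < 16eps, so |2/z + 1/4| < eps.

delta = min(4, 16eps)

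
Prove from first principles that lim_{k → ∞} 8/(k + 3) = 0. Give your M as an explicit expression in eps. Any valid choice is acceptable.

M = 8/eps

Let eps > 0 be given. For k ≥ 1, |8/(k + 3) − 0| = 8/(k + 3) ≤ 8/k.
We need 8/k < eps, i.e. k > 8/eps.
Take M = 8/eps. If k > M then |8/(k + 3)| ≤ 8/k < eps.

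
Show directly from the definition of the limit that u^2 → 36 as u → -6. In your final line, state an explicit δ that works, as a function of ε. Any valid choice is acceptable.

Fix ε > 0. We seek δ > 0 with 0 < |u + 6| < δ ⇒ |u^2 − 36| < ε.
Factor: u^2 − 36 = (u + 6)(u - 6), so |u^2 − 36| = |u + 6|·|u - 6|.
Restrict δ ≤ 1. Then |u + 6| < 1 gives |u| < 7, so by the triangle inequality |u - 6| ≤ 7 + 6 = 13.
Hence |u^2 − 36| ≤ 13|u + 6|, which is < ε once |u + 6| < ε/13.
Take δ = min(1, ε/13). If 0 < |u + 6| < δ then both bounds hold and |u^2 − 36| ≤ 13|u + 6| < 13·(ε/13) = ε.

δ = min(1, ε/13)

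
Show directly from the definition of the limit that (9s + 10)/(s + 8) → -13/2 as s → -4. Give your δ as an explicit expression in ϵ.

Fix ϵ > 0. We want δ > 0 with 0 < |s + 4| < δ ⇒ |(9s + 10)/(s + 8) + 13/2| < ϵ.
Combining over a common denominator, (9s + 10)/(s + 8) + 13/2 = [(9s + 10)·4 − (-26)·(s + 8)] / [4·(s + 8)] = 62(s + 4) / (4(s + 8)).
So |(9s + 10)/(s + 8) + 13/2| = 62|s + 4| / (4·|s + 8|).
Restrict δ ≤ 2. Then |s + 4| < 2 gives |s + 8| = |(s + 4) + 4| ≥ 4 − 2 = 2.
Hence |(9s + 10)/(s + 8) + 13/2| < 62|s + 4|/(4·2) = (31/4)|s + 4|, which is < ϵ once |s + 4| < (4/31)ϵ.
Take δ = min(2, (4/31)ϵ). Then 0 < |s + 4| < δ forces both bounds, so |(9s + 10)/(s + 8) + 13/2| < ϵ.

δ = min(2, (4/31)ϵ)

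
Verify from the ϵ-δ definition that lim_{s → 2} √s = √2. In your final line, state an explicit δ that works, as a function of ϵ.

δ = min(2, √2·ϵ)

Fix ϵ > 0. We want δ > 0 such that 0 < |s − 2| < δ implies |√s − √2| < ϵ.
Multiplying by the conjugate, |√s − √2| = |s − 2|/(√s + √2).
Restrict δ ≤ 2 so that |s − 2| < 2 forces s > 0, and then √s + √2 > √2.
Hence |√s − √2| < |s − 2|/√2, which is < ϵ once |s − 2| < √2·ϵ.
Take δ = min(2, √2·ϵ). If 0 < |s − 2| < δ then s > 0 and |√s − √2| < |s − 2|/√2 < ϵ.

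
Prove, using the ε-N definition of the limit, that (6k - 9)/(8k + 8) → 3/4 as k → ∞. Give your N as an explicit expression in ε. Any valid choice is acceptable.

Let ε > 0 be given. For k ≥ 1, |(6k - 9)/(8k + 8) − (3/4)| = |-120|/(8(8k + 8)) = 120/(8(8k + 8)).
Since 8k + 8 ≥ 8k for k ≥ 1, this is ≤ 120/(8·8k) = (15/8)/k.
So |(6k - 9)/(8k + 8) − (3/4)| < ε whenever k > (15/8)/ε.
Take N = (15/8)/ε. If k > N then |(6k - 9)/(8k + 8) − (3/4)| ≤ (15/8)/k < ε.

N = (15/8)/ε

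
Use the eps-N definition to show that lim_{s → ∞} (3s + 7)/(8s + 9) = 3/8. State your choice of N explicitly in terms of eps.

Suppose eps > 0. We seek N > 0 such that s > N implies |(3s + 7)/(8s + 9) − (3/8)| < eps.
(3s + 7)/(8s + 9) − (3/8) = (8(3s + 7) − 3(8s + 9)) / (8(8s + 9)) = 29/(8(8s + 9)).
For s > 0 we have 8s + 9 > 8s, so |(3s + 7)/(8s + 9) − (3/8)| = 29/(8(8s + 9)) < 29/(8·8s) = (29/64)/s.
Thus |(3s + 7)/(8s + 9) − (3/8)| < eps whenever s > (29/64)/eps.
Take N = (29/64)/eps. If s > N then |(3s + 7)/(8s + 9) − (3/8)| < (29/64)/s < eps.

N = (29/64)/eps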